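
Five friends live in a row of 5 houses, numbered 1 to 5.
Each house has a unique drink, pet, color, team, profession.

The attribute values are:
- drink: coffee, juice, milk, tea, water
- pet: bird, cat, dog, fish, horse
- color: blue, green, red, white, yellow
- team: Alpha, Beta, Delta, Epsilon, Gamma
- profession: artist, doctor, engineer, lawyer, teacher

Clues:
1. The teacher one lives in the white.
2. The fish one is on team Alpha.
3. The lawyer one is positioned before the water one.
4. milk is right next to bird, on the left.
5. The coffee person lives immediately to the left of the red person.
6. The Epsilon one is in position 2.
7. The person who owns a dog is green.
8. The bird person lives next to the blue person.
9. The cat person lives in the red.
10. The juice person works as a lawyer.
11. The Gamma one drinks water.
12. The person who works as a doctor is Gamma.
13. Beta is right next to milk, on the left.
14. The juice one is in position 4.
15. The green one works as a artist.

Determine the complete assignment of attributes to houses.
Solution:

House | Drink | Pet | Color | Team | Profession
-----------------------------------------------
  1   | coffee | dog | green | Beta | artist
  2   | milk | cat | red | Epsilon | engineer
  3   | tea | bird | white | Delta | teacher
  4   | juice | fish | blue | Alpha | lawyer
  5   | water | horse | yellow | Gamma | doctor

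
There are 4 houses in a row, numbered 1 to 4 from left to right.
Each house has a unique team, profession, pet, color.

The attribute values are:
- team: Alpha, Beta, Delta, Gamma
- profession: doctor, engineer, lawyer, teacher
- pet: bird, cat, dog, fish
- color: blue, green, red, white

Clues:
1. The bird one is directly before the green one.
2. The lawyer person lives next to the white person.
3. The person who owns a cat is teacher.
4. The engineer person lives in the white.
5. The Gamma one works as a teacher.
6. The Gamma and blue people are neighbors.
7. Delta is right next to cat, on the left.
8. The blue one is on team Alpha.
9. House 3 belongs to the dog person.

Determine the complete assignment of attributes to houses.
Solution:

House | Team | Profession | Pet | Color
---------------------------------------
  1   | Delta | doctor | bird | red
  2   | Gamma | teacher | cat | green
  3   | Alpha | lawyer | dog | blue
  4   | Beta | engineer | fish | white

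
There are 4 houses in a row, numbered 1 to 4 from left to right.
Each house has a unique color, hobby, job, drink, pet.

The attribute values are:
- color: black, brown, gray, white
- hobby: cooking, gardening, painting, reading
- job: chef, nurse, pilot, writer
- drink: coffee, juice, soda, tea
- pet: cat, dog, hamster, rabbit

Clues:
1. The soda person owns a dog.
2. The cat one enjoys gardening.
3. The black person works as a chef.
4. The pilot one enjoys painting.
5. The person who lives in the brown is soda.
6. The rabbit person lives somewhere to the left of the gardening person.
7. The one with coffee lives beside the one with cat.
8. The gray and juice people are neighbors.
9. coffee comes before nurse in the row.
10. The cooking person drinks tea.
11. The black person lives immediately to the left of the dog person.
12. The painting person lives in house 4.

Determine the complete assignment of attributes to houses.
Solution:

House | Color | Hobby | Job | Drink | Pet
-----------------------------------------
  1   | gray | reading | writer | coffee | rabbit
  2   | white | gardening | nurse | juice | cat
  3   | black | cooking | chef | tea | hamster
  4   | brown | painting | pilot | soda | dog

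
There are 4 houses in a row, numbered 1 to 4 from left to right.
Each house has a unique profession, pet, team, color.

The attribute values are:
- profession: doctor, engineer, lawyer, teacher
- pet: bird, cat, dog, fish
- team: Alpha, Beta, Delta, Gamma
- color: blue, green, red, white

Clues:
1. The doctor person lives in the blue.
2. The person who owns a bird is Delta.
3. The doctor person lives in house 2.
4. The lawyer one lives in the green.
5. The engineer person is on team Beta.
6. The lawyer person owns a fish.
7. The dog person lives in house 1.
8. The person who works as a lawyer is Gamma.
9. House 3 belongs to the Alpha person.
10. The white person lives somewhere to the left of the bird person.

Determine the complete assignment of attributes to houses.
Solution:

House | Profession | Pet | Team | Color
---------------------------------------
  1   | engineer | dog | Beta | white
  2   | doctor | bird | Delta | blue
  3   | teacher | cat | Alpha | red
  4   | lawyer | fish | Gamma | green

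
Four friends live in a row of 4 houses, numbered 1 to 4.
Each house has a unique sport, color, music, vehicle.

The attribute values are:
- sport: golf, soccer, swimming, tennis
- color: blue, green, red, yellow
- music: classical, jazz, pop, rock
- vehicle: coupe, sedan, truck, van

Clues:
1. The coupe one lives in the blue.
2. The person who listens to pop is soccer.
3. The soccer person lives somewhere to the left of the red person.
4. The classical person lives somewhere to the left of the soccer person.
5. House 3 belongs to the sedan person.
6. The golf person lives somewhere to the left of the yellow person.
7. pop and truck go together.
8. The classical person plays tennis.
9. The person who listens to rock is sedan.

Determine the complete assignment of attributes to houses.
Solution:

House | Sport | Color | Music | Vehicle
---------------------------------------
  1   | tennis | blue | classical | coupe
  2   | soccer | green | pop | truck
  3   | golf | red | rock | sedan
  4   | swimming | yellow | jazz | van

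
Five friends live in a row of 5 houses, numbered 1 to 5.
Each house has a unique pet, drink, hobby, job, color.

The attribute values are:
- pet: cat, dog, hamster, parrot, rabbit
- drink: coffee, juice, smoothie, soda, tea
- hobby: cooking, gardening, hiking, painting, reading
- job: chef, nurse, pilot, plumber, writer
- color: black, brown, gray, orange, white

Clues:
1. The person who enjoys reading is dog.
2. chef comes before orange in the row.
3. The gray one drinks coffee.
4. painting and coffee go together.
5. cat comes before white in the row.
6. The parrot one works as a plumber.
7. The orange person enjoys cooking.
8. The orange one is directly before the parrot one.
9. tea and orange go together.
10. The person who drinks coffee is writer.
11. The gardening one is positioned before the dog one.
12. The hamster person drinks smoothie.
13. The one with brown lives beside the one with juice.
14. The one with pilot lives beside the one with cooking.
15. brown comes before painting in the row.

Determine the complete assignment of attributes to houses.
Solution:

House | Pet | Drink | Hobby | Job | Color
-----------------------------------------
  1   | hamster | smoothie | gardening | chef | brown
  2   | dog | juice | reading | pilot | black
  3   | cat | tea | cooking | nurse | orange
  4   | parrot | soda | hiking | plumber | white
  5   | rabbit | coffee | painting | writer | gray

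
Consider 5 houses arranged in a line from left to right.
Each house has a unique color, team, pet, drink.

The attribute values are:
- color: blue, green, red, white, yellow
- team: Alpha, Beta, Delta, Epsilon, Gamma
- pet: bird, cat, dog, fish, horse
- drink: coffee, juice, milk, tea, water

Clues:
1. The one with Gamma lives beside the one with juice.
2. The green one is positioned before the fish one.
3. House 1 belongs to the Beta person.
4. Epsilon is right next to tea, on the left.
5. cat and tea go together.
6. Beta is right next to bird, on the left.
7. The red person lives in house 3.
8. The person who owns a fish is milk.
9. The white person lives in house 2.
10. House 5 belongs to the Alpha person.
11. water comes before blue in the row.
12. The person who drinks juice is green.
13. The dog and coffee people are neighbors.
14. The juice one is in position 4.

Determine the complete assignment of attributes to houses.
Solution:

House | Color | Team | Pet | Drink
----------------------------------
  1   | yellow | Beta | dog | water
  2   | white | Epsilon | bird | coffee
  3   | red | Gamma | cat | tea
  4   | green | Delta | horse | juice
  5   | blue | Alpha | fish | milk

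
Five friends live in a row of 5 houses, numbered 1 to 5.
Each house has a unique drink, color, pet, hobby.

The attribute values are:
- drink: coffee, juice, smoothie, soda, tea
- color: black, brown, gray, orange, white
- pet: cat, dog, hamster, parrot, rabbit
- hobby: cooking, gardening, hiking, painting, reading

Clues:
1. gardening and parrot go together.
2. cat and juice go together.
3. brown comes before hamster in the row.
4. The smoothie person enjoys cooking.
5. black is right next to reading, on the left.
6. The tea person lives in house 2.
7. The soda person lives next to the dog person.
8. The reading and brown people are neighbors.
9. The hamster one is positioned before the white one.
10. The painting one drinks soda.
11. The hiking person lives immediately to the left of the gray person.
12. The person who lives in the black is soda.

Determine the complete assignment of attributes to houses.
Solution:

House | Drink | Color | Pet | Hobby
-----------------------------------
  1   | soda | black | rabbit | painting
  2   | tea | orange | dog | reading
  3   | juice | brown | cat | hiking
  4   | smoothie | gray | hamster | cooking
  5   | coffee | white | parrot | gardening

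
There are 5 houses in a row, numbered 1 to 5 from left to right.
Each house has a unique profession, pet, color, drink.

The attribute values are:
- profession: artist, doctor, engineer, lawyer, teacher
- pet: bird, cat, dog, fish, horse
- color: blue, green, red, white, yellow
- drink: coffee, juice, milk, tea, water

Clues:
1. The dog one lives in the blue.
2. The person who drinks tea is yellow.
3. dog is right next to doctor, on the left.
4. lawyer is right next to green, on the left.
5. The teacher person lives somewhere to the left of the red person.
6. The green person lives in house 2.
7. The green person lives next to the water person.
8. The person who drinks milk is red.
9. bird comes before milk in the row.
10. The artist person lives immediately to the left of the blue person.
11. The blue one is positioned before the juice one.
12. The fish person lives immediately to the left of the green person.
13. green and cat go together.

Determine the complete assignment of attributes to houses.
Solution:

House | Profession | Pet | Color | Drink
----------------------------------------
  1   | lawyer | fish | yellow | tea
  2   | artist | cat | green | coffee
  3   | teacher | dog | blue | water
  4   | doctor | bird | white | juice
  5   | engineer | horse | red | milk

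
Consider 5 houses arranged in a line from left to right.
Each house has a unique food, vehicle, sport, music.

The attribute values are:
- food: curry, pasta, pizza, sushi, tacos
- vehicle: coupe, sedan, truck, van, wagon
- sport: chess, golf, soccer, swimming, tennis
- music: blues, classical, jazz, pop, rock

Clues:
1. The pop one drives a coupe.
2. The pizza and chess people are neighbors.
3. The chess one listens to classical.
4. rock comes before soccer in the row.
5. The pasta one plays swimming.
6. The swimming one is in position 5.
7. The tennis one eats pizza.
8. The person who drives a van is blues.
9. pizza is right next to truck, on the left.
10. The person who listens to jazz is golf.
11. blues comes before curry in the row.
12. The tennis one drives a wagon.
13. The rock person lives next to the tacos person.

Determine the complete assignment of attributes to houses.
Solution:

House | Food | Vehicle | Sport | Music
--------------------------------------
  1   | pizza | wagon | tennis | rock
  2   | tacos | truck | chess | classical
  3   | sushi | van | soccer | blues
  4   | curry | sedan | golf | jazz
  5   | pasta | coupe | swimming | pop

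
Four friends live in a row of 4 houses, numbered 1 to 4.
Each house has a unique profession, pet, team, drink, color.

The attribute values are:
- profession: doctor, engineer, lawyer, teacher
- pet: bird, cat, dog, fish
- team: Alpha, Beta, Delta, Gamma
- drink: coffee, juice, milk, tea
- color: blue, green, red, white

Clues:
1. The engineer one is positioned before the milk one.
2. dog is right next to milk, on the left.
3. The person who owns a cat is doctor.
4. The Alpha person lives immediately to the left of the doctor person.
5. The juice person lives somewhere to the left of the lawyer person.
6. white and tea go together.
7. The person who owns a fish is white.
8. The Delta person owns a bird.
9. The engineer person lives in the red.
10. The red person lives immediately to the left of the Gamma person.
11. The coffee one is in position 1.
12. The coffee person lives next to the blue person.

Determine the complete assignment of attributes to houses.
Solution:

House | Profession | Pet | Team | Drink | Color
-----------------------------------------------
  1   | engineer | dog | Alpha | coffee | red
  2   | doctor | cat | Gamma | milk | blue
  3   | teacher | bird | Delta | juice | green
  4   | lawyer | fish | Beta | tea | white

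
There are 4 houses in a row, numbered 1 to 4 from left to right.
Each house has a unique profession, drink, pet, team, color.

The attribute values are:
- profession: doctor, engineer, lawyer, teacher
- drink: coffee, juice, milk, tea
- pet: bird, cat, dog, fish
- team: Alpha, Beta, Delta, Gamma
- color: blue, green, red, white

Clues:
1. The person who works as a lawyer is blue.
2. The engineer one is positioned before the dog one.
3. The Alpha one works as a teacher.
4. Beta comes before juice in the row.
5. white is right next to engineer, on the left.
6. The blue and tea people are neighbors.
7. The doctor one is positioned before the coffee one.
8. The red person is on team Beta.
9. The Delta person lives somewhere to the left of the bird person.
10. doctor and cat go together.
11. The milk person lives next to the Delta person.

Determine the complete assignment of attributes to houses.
Solution:

House | Profession | Drink | Pet | Team | Color
-----------------------------------------------
  1   | lawyer | milk | fish | Gamma | blue
  2   | doctor | tea | cat | Delta | white
  3   | engineer | coffee | bird | Beta | red
  4   | teacher | juice | dog | Alpha | green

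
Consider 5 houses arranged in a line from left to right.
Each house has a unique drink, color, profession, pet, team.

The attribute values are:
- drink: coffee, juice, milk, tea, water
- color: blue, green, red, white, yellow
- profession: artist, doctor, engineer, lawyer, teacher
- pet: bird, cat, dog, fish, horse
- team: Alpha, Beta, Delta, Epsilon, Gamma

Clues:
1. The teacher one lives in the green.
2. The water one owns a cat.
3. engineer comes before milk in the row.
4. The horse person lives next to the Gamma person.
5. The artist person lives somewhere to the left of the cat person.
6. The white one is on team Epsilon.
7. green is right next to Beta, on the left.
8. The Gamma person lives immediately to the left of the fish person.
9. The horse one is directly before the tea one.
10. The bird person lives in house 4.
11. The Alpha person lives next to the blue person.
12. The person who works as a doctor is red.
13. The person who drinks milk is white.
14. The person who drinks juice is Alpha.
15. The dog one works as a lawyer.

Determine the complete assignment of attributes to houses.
Solution:

House | Drink | Color | Profession | Pet | Team
-----------------------------------------------
  1   | juice | yellow | engineer | horse | Alpha
  2   | tea | blue | lawyer | dog | Gamma
  3   | milk | white | artist | fish | Epsilon
  4   | coffee | green | teacher | bird | Delta
  5   | water | red | doctor | cat | Beta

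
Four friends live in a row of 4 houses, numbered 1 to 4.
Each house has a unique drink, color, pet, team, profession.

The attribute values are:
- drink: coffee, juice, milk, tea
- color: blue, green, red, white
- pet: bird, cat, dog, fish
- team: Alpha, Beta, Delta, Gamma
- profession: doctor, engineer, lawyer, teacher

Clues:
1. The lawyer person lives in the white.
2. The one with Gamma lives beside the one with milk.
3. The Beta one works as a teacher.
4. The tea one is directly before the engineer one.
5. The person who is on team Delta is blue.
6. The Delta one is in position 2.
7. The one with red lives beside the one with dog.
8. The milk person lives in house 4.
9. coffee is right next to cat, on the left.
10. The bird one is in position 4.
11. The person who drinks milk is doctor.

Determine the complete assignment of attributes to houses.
Solution:

House | Drink | Color | Pet | Team | Profession
-----------------------------------------------
  1   | tea | red | fish | Beta | teacher
  2   | coffee | blue | dog | Delta | engineer
  3   | juice | white | cat | Gamma | lawyer
  4   | milk | green | bird | Alpha | doctor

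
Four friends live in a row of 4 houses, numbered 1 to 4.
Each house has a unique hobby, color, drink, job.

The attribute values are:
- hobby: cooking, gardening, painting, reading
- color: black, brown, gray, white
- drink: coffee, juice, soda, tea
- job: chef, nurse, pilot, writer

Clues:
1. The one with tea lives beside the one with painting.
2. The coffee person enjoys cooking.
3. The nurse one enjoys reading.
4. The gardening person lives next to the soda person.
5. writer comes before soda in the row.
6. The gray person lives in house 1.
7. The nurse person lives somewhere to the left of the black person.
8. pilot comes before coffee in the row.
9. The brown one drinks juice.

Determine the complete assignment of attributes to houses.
Solution:

House | Hobby | Color | Drink | Job
-----------------------------------
  1   | gardening | gray | tea | writer
  2   | painting | white | soda | pilot
  3   | reading | brown | juice | nurse
  4   | cooking | black | coffee | chef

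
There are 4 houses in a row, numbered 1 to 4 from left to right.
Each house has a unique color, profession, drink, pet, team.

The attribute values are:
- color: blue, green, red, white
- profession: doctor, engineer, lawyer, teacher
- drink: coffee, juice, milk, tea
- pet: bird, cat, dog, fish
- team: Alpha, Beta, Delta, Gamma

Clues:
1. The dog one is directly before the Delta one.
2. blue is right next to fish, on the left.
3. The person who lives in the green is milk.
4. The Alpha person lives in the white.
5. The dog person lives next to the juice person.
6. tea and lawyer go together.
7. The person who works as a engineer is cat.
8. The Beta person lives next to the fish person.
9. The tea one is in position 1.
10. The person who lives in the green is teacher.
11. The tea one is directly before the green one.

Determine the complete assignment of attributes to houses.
Solution:

House | Color | Profession | Drink | Pet | Team
-----------------------------------------------
  1   | blue | lawyer | tea | bird | Beta
  2   | green | teacher | milk | fish | Gamma
  3   | white | doctor | coffee | dog | Alpha
  4   | red | engineer | juice | cat | Delta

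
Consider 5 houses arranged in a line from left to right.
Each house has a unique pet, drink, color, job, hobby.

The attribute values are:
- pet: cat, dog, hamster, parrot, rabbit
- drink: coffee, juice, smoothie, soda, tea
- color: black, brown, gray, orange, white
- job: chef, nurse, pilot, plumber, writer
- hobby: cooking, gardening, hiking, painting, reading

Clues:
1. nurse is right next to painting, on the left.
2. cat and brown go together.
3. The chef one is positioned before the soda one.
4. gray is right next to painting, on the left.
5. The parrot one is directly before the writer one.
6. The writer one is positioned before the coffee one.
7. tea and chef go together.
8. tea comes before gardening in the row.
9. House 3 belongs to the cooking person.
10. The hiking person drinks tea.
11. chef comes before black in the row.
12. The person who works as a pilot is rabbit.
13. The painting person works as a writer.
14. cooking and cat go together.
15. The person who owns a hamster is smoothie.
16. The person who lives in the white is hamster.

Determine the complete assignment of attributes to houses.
Solution:

House | Pet | Drink | Color | Job | Hobby
-----------------------------------------
  1   | parrot | juice | gray | nurse | reading
  2   | hamster | smoothie | white | writer | painting
  3   | cat | coffee | brown | plumber | cooking
  4   | dog | tea | orange | chef | hiking
  5   | rabbit | soda | black | pilot | gardening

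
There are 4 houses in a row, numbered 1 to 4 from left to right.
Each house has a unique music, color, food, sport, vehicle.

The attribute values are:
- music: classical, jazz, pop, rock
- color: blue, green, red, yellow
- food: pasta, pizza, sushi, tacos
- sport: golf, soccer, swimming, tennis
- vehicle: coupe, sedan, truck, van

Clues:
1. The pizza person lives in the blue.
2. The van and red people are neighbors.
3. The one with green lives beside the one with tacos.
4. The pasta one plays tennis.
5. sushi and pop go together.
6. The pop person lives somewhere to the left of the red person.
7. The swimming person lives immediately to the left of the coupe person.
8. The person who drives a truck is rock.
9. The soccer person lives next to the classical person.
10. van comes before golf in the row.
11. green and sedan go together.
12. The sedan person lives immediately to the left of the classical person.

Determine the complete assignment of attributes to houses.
Solution:

House | Music | Color | Food | Sport | Vehicle
----------------------------------------------
  1   | pop | green | sushi | soccer | sedan
  2   | classical | yellow | tacos | swimming | van
  3   | jazz | red | pasta | tennis | coupe
  4   | rock | blue | pizza | golf | truck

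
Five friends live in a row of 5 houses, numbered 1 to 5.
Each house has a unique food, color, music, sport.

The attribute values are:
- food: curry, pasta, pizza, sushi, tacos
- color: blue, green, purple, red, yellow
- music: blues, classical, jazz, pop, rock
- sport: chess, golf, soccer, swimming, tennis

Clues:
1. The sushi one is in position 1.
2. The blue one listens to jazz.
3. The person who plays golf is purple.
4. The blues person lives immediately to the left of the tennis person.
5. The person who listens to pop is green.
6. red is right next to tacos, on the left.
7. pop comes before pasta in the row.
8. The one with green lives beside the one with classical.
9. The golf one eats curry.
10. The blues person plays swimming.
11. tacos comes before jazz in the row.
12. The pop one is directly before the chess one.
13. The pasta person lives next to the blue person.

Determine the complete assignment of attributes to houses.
Solution:

House | Food | Color | Music | Sport
------------------------------------
  1   | sushi | red | blues | swimming
  2   | tacos | green | pop | tennis
  3   | pasta | yellow | classical | chess
  4   | pizza | blue | jazz | soccer
  5   | curry | purple | rock | golf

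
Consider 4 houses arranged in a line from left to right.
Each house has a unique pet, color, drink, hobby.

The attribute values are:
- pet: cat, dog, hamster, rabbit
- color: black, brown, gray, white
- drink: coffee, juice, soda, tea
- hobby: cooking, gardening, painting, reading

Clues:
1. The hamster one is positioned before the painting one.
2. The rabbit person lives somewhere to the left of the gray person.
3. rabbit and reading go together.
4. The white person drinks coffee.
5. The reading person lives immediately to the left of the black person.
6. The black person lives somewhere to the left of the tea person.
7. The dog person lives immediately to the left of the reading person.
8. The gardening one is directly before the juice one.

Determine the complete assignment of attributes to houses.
Solution:

House | Pet | Color | Drink | Hobby
-----------------------------------
  1   | dog | white | coffee | gardening
  2   | rabbit | brown | juice | reading
  3   | hamster | black | soda | cooking
  4   | cat | gray | tea | painting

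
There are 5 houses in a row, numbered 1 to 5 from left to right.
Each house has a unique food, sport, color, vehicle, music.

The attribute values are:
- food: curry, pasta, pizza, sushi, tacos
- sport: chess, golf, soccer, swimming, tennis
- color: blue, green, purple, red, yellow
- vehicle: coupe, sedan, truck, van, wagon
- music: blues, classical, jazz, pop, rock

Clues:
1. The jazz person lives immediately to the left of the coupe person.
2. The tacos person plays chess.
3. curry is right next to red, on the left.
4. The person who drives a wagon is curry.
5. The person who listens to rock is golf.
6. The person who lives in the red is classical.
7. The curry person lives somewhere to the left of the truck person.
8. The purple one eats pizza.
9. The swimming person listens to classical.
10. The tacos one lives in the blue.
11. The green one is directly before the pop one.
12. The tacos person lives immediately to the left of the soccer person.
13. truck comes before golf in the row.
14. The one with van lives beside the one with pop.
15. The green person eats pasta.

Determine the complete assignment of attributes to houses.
Solution:

House | Food | Sport | Color | Vehicle | Music
----------------------------------------------
  1   | pasta | tennis | green | van | jazz
  2   | tacos | chess | blue | coupe | pop
  3   | curry | soccer | yellow | wagon | blues
  4   | sushi | swimming | red | truck | classical
  5   | pizza | golf | purple | sedan | rock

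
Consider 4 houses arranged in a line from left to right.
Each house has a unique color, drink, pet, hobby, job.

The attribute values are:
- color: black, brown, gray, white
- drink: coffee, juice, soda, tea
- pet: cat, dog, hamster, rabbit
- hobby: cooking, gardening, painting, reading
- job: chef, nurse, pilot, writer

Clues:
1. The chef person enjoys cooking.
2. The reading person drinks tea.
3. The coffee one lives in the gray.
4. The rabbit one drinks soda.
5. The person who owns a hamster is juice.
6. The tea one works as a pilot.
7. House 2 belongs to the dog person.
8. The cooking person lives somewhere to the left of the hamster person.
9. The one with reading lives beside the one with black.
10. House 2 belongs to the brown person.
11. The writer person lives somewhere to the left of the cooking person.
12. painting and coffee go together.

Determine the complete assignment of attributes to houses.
Solution:

House | Color | Drink | Pet | Hobby | Job
-----------------------------------------
  1   | gray | coffee | cat | painting | writer
  2   | brown | tea | dog | reading | pilot
  3   | black | soda | rabbit | cooking | chef
  4   | white | juice | hamster | gardening | nurse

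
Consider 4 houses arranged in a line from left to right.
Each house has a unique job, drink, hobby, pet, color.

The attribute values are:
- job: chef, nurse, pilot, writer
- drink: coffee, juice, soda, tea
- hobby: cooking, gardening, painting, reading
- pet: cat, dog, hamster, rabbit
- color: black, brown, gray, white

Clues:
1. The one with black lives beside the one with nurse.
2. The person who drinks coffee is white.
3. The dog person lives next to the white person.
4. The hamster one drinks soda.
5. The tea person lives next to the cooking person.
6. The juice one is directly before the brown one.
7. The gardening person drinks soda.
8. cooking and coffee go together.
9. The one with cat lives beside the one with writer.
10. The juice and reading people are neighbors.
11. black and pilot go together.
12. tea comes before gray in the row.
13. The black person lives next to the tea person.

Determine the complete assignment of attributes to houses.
Solution:

House | Job | Drink | Hobby | Pet | Color
-----------------------------------------
  1   | pilot | juice | painting | rabbit | black
  2   | nurse | tea | reading | dog | brown
  3   | chef | coffee | cooking | cat | white
  4   | writer | soda | gardening | hamster | gray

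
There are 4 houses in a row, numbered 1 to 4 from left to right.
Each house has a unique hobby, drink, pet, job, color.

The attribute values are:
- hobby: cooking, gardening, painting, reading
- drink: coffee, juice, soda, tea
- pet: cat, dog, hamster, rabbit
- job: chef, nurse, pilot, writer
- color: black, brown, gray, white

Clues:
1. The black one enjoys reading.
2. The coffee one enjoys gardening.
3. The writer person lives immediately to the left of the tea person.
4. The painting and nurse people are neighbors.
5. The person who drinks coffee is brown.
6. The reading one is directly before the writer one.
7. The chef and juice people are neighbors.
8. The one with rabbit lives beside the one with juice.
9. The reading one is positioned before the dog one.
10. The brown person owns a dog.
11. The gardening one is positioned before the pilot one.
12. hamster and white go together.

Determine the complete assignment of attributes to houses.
Solution:

House | Hobby | Drink | Pet | Job | Color
-----------------------------------------
  1   | painting | soda | rabbit | chef | gray
  2   | reading | juice | cat | nurse | black
  3   | gardening | coffee | dog | writer | brown
  4   | cooking | tea | hamster | pilot | white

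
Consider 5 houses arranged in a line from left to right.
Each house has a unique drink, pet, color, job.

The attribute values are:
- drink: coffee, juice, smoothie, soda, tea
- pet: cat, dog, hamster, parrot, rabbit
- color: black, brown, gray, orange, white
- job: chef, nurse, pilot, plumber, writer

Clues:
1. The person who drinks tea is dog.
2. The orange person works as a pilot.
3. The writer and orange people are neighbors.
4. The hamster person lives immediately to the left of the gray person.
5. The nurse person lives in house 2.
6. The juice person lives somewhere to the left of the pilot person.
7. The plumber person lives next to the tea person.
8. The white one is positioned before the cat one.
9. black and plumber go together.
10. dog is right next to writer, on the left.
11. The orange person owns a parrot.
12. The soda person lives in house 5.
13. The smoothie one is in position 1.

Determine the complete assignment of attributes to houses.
Solution:

House | Drink | Pet | Color | Job
---------------------------------
  1   | smoothie | hamster | black | plumber
  2   | tea | dog | gray | nurse
  3   | juice | rabbit | white | writer
  4   | coffee | parrot | orange | pilot
  5   | soda | cat | brown | chef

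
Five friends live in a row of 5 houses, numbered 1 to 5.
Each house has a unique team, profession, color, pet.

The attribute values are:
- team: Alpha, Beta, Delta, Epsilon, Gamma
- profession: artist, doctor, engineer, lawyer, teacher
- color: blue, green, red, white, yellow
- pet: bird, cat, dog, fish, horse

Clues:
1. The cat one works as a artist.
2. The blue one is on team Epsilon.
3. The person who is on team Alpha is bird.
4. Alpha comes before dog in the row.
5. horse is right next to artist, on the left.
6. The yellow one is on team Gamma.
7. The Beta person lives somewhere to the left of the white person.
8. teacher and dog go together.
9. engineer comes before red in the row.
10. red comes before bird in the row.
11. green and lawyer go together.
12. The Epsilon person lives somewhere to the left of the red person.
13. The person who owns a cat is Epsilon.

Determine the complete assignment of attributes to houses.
Solution:

House | Team | Profession | Color | Pet
---------------------------------------
  1   | Gamma | engineer | yellow | horse
  2   | Epsilon | artist | blue | cat
  3   | Beta | doctor | red | fish
  4   | Alpha | lawyer | green | bird
  5   | Delta | teacher | white | dog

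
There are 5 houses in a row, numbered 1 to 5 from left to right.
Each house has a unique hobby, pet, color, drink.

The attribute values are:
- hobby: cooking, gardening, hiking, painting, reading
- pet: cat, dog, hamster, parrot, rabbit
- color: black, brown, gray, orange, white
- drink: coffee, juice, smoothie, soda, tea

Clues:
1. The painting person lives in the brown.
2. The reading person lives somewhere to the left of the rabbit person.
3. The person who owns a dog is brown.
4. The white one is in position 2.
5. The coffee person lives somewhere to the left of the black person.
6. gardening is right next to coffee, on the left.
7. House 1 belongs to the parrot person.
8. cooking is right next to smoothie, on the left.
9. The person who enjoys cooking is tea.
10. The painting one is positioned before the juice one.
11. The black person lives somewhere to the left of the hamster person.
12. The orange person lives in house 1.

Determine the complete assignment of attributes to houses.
Solution:

House | Hobby | Pet | Color | Drink
-----------------------------------
  1   | gardening | parrot | orange | soda
  2   | reading | cat | white | coffee
  3   | cooking | rabbit | black | tea
  4   | painting | dog | brown | smoothie
  5   | hiking | hamster | gray | juice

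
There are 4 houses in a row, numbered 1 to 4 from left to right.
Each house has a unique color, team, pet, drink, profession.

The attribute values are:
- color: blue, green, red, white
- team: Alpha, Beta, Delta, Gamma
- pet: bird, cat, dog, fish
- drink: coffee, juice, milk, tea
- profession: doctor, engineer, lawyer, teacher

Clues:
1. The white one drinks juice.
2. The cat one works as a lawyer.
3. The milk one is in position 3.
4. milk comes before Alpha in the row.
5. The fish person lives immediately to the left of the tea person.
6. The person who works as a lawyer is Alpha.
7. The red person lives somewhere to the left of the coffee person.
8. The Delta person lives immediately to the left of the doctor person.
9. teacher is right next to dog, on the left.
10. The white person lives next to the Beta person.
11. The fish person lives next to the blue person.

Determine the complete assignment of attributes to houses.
Solution:

House | Color | Team | Pet | Drink | Profession
-----------------------------------------------
  1   | white | Delta | fish | juice | teacher
  2   | blue | Beta | dog | tea | doctor
  3   | red | Gamma | bird | milk | engineer
  4   | green | Alpha | cat | coffee | lawyer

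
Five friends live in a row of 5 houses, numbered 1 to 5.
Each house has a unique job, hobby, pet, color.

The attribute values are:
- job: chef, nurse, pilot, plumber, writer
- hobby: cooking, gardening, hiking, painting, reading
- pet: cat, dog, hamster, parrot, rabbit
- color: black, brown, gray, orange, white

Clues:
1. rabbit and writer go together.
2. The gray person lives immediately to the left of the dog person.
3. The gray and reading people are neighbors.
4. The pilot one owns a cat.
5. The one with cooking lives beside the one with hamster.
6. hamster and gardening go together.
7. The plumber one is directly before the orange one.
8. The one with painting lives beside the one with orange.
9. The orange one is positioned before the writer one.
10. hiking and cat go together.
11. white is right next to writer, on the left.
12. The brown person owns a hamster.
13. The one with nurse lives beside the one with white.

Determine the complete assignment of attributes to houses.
Solution:

House | Job | Hobby | Pet | Color
---------------------------------
  1   | plumber | painting | parrot | gray
  2   | nurse | reading | dog | orange
  3   | pilot | hiking | cat | white
  4   | writer | cooking | rabbit | black
  5   | chef | gardening | hamster | brown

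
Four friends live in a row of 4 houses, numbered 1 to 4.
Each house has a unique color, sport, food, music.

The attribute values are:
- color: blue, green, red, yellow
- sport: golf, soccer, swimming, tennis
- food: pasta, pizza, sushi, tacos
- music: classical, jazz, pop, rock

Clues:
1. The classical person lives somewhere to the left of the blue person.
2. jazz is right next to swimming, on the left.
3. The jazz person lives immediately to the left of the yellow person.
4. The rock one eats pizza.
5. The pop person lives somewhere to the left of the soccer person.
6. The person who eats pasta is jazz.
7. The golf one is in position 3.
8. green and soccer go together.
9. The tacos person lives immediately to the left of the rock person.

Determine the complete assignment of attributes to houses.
Solution:

House | Color | Sport | Food | Music
------------------------------------
  1   | red | tennis | pasta | jazz
  2   | yellow | swimming | sushi | classical
  3   | blue | golf | tacos | pop
  4   | green | soccer | pizza | rock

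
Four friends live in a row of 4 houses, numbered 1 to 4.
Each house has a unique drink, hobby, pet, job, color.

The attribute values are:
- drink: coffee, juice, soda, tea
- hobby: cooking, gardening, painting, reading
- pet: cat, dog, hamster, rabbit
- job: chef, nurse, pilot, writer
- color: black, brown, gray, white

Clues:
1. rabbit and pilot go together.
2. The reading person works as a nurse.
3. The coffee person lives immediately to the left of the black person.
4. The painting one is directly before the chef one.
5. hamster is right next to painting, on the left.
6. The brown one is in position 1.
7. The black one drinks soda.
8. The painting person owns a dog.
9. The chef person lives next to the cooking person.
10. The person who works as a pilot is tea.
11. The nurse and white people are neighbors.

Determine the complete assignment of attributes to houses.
Solution:

House | Drink | Hobby | Pet | Job | Color
-----------------------------------------
  1   | juice | reading | hamster | nurse | brown
  2   | coffee | painting | dog | writer | white
  3   | soda | gardening | cat | chef | black
  4   | tea | cooking | rabbit | pilot | gray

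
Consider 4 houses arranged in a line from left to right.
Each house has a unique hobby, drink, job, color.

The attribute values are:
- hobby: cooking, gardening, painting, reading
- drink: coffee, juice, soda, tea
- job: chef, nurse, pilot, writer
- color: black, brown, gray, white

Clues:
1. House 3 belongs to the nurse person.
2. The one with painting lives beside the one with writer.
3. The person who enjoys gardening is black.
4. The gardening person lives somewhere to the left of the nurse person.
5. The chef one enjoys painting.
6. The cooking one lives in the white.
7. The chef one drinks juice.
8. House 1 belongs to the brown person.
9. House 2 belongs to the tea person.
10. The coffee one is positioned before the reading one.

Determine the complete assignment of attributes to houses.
Solution:

House | Hobby | Drink | Job | Color
-----------------------------------
  1   | painting | juice | chef | brown
  2   | gardening | tea | writer | black
  3   | cooking | coffee | nurse | white
  4   | reading | soda | pilot | gray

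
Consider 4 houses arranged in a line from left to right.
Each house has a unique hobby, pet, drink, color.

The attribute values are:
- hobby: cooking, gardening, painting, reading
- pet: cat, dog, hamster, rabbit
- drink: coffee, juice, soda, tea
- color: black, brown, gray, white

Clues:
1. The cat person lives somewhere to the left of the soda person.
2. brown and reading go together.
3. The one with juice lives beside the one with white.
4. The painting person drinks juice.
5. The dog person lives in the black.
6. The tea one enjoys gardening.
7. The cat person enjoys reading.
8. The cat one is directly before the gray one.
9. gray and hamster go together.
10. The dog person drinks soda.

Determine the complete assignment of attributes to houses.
Solution:

House | Hobby | Pet | Drink | Color
-----------------------------------
  1   | reading | cat | coffee | brown
  2   | painting | hamster | juice | gray
  3   | gardening | rabbit | tea | white
  4   | cooking | dog | soda | black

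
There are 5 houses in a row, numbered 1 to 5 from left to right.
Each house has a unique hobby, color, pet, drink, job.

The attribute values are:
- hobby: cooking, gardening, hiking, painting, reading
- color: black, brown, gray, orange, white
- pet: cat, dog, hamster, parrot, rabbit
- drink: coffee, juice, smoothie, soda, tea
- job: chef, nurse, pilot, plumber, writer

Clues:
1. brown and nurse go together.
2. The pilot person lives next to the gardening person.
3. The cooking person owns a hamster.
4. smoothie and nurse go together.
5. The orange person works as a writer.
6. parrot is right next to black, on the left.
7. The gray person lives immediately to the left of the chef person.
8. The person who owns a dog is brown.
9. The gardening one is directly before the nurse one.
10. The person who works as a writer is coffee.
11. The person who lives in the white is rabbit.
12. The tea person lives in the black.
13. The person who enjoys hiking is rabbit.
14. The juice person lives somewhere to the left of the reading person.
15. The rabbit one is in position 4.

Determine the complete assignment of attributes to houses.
Solution:

House | Hobby | Color | Pet | Drink | Job
-----------------------------------------
  1   | painting | gray | parrot | juice | pilot
  2   | gardening | black | cat | tea | chef
  3   | reading | brown | dog | smoothie | nurse
  4   | hiking | white | rabbit | soda | plumber
  5   | cooking | orange | hamster | coffee | writer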